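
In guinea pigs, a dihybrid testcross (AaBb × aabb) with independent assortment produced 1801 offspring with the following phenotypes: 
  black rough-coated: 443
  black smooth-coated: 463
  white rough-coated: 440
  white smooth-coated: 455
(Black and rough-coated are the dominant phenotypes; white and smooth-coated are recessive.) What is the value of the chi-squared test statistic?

A dihybrid testcross with independent assortment gives a 1:1:1:1 ratio.
The 1:1:1:1 ratio has 4 parts, so with N = 1801 the expected counts are:
  black rough-coated: 1801 × 1/4 = 450.25
  black smooth-coated: 1801 × 1/4 = 450.25
  white rough-coated: 1801 × 1/4 = 450.25
  white smooth-coated: 1801 × 1/4 = 450.25
χ² = Σ (O − E)² / E
  black rough-coated: (443 − 450.25)² / 450.25 = 0.1167
  black smooth-coated: (463 − 450.25)² / 450.25 = 0.3610
  white rough-coated: (440 − 450.25)² / 450.25 = 0.2333
  white smooth-coated: (455 − 450.25)² / 450.25 = 0.0501
χ² = 0.1167 + 0.3610 + 0.2333 + 0.0501 = 0.7611 ≈ 0.761

0.761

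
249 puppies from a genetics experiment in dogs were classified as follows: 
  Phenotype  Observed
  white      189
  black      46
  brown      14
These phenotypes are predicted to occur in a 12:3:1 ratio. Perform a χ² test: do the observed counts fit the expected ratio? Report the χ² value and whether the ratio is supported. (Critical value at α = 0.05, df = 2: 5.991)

0.194; consistent

Total ratio parts = 16. Expected numbers out of 249:
  white: 249 × 12/16 = 186.75
  black: 249 × 3/16 = 46.6875
  brown: 249 × 1/16 = 15.5625
χ² = Σ (O − E)² / E
  white: (189 − 186.75)² / 186.75 = 0.0271
  black: (46 − 46.6875)² / 46.6875 = 0.0101
  brown: (14 − 15.5625)² / 15.5625 = 0.1569
χ² = 0.0271 + 0.0101 + 0.1569 = 0.1941 ≈ 0.194
Degrees of freedom = 3 − 1 = 2; critical value at α = 0.05 is 5.991.
Since 0.194 < 5.991, we fail to reject the null hypothesis — the data are consistent with the 12:3:1 ratio.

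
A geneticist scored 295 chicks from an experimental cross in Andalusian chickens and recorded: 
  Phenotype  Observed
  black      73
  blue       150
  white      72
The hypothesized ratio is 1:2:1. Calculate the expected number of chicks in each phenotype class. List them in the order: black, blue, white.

The 1:2:1 ratio has 4 parts, so with N = 295 the expected counts are:
  black: 295 × 1/4 = 73.75
  blue: 295 × 2/4 = 147.5
  white: 295 × 1/4 = 73.75

73.75, 147.5, 73.75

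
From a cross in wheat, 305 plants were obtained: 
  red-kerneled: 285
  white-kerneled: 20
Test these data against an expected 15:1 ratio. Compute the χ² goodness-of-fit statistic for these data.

0.049

Under the 15:1 hypothesis (Σ ratio = 16, N = 305):
  red-kerneled: 305 × 15/16 = 285.9375
  white-kerneled: 305 × 1/16 = 19.0625
χ² = Σ (O − E)² / E
  red-kerneled: (285 − 285.9375)² / 285.9375 = 0.0031
  white-kerneled: (20 − 19.0625)² / 19.0625 = 0.0461
χ² = 0.0031 + 0.0461 = 0.0492 ≈ 0.049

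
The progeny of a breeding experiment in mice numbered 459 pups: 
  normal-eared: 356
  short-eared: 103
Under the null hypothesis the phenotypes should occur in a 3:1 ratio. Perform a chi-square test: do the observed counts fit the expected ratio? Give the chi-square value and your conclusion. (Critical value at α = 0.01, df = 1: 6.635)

Expected counts for N = 459 under a 3:1 ratio (total parts = 4):
  normal-eared: 459 × 3/4 = 344.25
  short-eared: 459 × 1/4 = 114.75
χ² = Σ (O − E)² / E
  normal-eared: (356 − 344.25)² / 344.25 = 0.4011
  short-eared: (103 − 114.75)² / 114.75 = 1.2032
χ² = 0.4011 + 1.2032 = 1.6043 ≈ 1.604
Degrees of freedom = 2 − 1 = 1; critical value at α = 0.01 is 6.635.
Since 1.604 < 6.635, we fail to reject the null hypothesis — the data are consistent with the 3:1 ratio.

1.604; consistent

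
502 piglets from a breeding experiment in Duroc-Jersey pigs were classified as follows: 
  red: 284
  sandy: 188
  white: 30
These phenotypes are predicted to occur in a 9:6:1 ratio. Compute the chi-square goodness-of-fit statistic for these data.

Under the 9:6:1 hypothesis (Σ ratio = 16, N = 502):
  red: 502 × 9/16 = 282.375
  sandy: 502 × 6/16 = 188.25
  white: 502 × 1/16 = 31.375
χ² = Σ (O − E)² / E
  red: (284 − 282.375)² / 282.375 = 0.0094
  sandy: (188 − 188.25)² / 188.25 = 0.0003
  white: (30 − 31.375)² / 31.375 = 0.0603
χ² = 0.0094 + 0.0003 + 0.0603 = 0.070

0.070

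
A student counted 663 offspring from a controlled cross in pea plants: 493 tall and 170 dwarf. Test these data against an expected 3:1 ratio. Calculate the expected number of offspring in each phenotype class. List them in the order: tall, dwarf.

497.25, 165.75

Under the 3:1 hypothesis (Σ ratio = 4, N = 663):
  tall: 663 × 3/4 = 497.25
  dwarf: 663 × 1/4 = 165.75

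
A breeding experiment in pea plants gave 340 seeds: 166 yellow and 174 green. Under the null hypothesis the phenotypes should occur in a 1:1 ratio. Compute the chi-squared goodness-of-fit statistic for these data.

0.188

The 1:1 ratio has 2 parts, so with N = 340 the expected counts are:
  yellow: 340 × 1/2 = 170
  green: 340 × 1/2 = 170
χ² = Σ (O − E)² / E
  yellow: (166 − 170)² / 170 = 0.0941
  green: (174 − 170)² / 170 = 0.0941
χ² = 0.0941 + 0.0941 = 0.1882 ≈ 0.188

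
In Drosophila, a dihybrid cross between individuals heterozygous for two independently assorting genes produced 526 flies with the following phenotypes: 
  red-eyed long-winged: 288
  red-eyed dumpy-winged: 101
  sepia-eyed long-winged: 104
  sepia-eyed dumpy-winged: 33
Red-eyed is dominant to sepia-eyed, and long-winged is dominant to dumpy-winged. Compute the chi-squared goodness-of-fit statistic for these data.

0.560

A dihybrid F₂ with independent assortment and complete dominance at both loci gives a 9:3:3:1 phenotypic ratio.
Expected counts for N = 526 under a 9:3:3:1 ratio (total parts = 16):
  red-eyed long-winged: 526 × 9/16 = 295.875
  red-eyed dumpy-winged: 526 × 3/16 = 98.625
  sepia-eyed long-winged: 526 × 3/16 = 98.625
  sepia-eyed dumpy-winged: 526 × 1/16 = 32.875
χ² = Σ (O − E)² / E
  red-eyed long-winged: (288 − 295.875)² / 295.875 = 0.2096
  red-eyed dumpy-winged: (101 − 98.625)² / 98.625 = 0.0572
  sepia-eyed long-winged: (104 − 98.625)² / 98.625 = 0.2929
  sepia-eyed dumpy-winged: (33 − 32.875)² / 32.875 = 0.0005
χ² = 0.2096 + 0.0572 + 0.2929 + 0.0005 = 0.5602 ≈ 0.560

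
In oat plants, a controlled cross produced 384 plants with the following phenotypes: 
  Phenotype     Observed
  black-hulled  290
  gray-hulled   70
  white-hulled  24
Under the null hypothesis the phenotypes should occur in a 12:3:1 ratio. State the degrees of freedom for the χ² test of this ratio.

2

A goodness-of-fit test with 3 phenotype classes has df = 3 − 1 = 2.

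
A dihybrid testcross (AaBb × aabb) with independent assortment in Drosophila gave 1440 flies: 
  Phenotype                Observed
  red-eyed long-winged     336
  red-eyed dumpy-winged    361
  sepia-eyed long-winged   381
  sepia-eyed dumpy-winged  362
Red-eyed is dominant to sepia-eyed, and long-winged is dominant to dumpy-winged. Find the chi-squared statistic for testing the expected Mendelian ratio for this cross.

2.839

A dihybrid testcross with independent assortment gives a 1:1:1:1 ratio.
Under the 1:1:1:1 hypothesis (Σ ratio = 4, N = 1440):
  red-eyed long-winged: 1440 × 1/4 = 360
  red-eyed dumpy-winged: 1440 × 1/4 = 360
  sepia-eyed long-winged: 1440 × 1/4 = 360
  sepia-eyed dumpy-winged: 1440 × 1/4 = 360
χ² = Σ (O − E)² / E
  red-eyed long-winged: (336 − 360)² / 360 = 1.6000
  red-eyed dumpy-winged: (361 − 360)² / 360 = 0.0028
  sepia-eyed long-winged: (381 − 360)² / 360 = 1.2250
  sepia-eyed dumpy-winged: (362 − 360)² / 360 = 0.0111
χ² = 1.6000 + 0.0028 + 1.2250 + 0.0111 = 2.8389 ≈ 2.839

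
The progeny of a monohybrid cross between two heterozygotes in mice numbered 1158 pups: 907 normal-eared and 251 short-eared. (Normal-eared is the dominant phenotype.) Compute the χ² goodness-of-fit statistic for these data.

For a monohybrid cross between heterozygotes with complete dominance, the expected phenotypic ratio is 3:1.
Expected counts for N = 1158 under a 3:1 ratio (total parts = 4):
  normal-eared: 1158 × 3/4 = 868.5
  short-eared: 1158 × 1/4 = 289.5
χ² = Σ (O − E)² / E
  normal-eared: (907 − 868.5)² / 868.5 = 1.7067
  short-eared: (251 − 289.5)² / 289.5 = 5.1200
χ² = 1.7067 + 5.1200 = 6.8267 ≈ 6.827

6.827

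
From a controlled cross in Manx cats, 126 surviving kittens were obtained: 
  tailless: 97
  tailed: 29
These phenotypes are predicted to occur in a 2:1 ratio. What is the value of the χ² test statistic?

Expected counts for N = 126 under a 2:1 ratio (total parts = 3):
  tailless: 126 × 2/3 = 84
  tailed: 126 × 1/3 = 42
χ² = Σ (O − E)² / E
  tailless: (97 − 84)² / 84 = 2.0119
  tailed: (29 − 42)² / 42 = 4.0238
χ² = 2.0119 + 4.0238 = 6.0357 ≈ 6.036

6.036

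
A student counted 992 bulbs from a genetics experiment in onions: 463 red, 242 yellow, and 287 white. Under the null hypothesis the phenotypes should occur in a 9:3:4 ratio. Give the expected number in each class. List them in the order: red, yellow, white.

Expected counts for N = 992 under a 9:3:4 ratio (total parts = 16):
  red: 992 × 9/16 = 558
  yellow: 992 × 3/16 = 186
  white: 992 × 4/16 = 248

558, 186, 248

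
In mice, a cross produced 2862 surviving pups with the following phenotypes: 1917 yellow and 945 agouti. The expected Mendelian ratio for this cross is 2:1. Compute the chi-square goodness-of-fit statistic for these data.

Under the 2:1 hypothesis (Σ ratio = 3, N = 2862):
  yellow: 2862 × 2/3 = 1908
  agouti: 2862 × 1/3 = 954
χ² = Σ (O − E)² / E
  yellow: (1917 − 1908)² / 1908 = 0.0425
  agouti: (945 − 954)² / 954 = 0.0849
χ² = 0.0425 + 0.0849 = 0.1274 ≈ 0.127

0.127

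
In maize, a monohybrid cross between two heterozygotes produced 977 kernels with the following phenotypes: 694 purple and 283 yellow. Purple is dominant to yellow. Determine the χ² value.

8.197

For a monohybrid cross between heterozygotes with complete dominance, the expected phenotypic ratio is 3:1.
Total ratio parts = 4. Expected numbers out of 977:
  purple: 977 × 3/4 = 732.75
  yellow: 977 × 1/4 = 244.25
χ² = Σ (O − E)² / E
  purple: (694 − 732.75)² / 732.75 = 2.0492
  yellow: (283 − 244.25)² / 244.25 = 6.1476
χ² = 2.0492 + 6.1476 = 8.1968 ≈ 8.197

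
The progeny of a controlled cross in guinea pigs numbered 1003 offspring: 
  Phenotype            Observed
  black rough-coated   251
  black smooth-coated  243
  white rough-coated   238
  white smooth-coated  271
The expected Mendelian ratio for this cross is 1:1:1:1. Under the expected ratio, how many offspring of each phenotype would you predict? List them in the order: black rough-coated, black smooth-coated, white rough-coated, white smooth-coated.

250.75, 250.75, 250.75, 250.75

Total ratio parts = 4. Expected numbers out of 1003:
  black rough-coated: 1003 × 1/4 = 250.75
  black smooth-coated: 1003 × 1/4 = 250.75
  white rough-coated: 1003 × 1/4 = 250.75
  white smooth-coated: 1003 × 1/4 = 250.75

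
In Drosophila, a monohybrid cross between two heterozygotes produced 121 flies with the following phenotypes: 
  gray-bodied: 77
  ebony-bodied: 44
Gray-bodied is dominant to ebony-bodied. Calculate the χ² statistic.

For a monohybrid cross between heterozygotes with complete dominance, the expected phenotypic ratio is 3:1.
Total ratio parts = 4. Expected numbers out of 121:
  gray-bodied: 121 × 3/4 = 90.75
  ebony-bodied: 121 × 1/4 = 30.25
χ² = Σ (O − E)² / E
  gray-bodied: (77 − 90.75)² / 90.75 = 2.0833
  ebony-bodied: (44 − 30.25)² / 30.25 = 6.2500
χ² = 2.0833 + 6.2500 = 8.3333 ≈ 8.333

8.333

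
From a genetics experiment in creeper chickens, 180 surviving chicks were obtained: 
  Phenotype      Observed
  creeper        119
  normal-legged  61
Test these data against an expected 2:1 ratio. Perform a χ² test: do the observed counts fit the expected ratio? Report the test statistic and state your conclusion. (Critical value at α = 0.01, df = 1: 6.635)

0.025; consistent

Expected counts for N = 180 under a 2:1 ratio (total parts = 3):
  creeper: 180 × 2/3 = 120
  normal-legged: 180 × 1/3 = 60
χ² = Σ (O − E)² / E
  creeper: (119 − 120)² / 120 = 0.0083
  normal-legged: (61 − 60)² / 60 = 0.0167
χ² = 0.0083 + 0.0167 = 0.025
Degrees of freedom = 2 − 1 = 1; critical value at α = 0.01 is 6.635.
Since 0.025 < 6.635, we fail to reject the null hypothesis — the data are consistent with the 2:1 ratio.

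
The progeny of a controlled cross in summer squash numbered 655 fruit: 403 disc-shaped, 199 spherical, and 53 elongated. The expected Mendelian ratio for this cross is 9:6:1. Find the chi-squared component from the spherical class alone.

Total ratio parts = 16. Expected numbers out of 655:
  disc-shaped: 655 × 9/16 = 368.4375
  spherical: 655 × 6/16 = 245.625
  elongated: 655 × 1/16 = 40.9375
Contribution of spherical: (199 − 245.625)² / 245.625 = 8.8504

8.850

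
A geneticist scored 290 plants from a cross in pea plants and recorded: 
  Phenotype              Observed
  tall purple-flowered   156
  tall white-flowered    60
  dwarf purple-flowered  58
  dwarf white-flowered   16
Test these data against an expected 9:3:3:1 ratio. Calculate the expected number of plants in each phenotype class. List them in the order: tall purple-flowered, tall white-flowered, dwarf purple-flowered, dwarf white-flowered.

163.125, 54.375, 54.375, 18.125

The 9:3:3:1 ratio has 16 parts, so with N = 290 the expected counts are:
  tall purple-flowered: 290 × 9/16 = 163.125
  tall white-flowered: 290 × 3/16 = 54.375
  dwarf purple-flowered: 290 × 3/16 = 54.375
  dwarf white-flowered: 290 × 1/16 = 18.125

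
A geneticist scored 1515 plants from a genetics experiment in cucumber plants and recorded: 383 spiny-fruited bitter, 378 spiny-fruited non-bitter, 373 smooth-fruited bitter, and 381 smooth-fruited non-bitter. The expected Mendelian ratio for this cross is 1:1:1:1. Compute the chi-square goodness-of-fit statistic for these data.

Under the 1:1:1:1 hypothesis (Σ ratio = 4, N = 1515):
  spiny-fruited bitter: 1515 × 1/4 = 378.75
  spiny-fruited non-bitter: 1515 × 1/4 = 378.75
  smooth-fruited bitter: 1515 × 1/4 = 378.75
  smooth-fruited non-bitter: 1515 × 1/4 = 378.75
χ² = Σ (O − E)² / E
  spiny-fruited bitter: (383 − 378.75)² / 378.75 = 0.0477
  spiny-fruited non-bitter: (378 − 378.75)² / 378.75 = 0.0015
  smooth-fruited bitter: (373 − 378.75)² / 378.75 = 0.0873
  smooth-fruited non-bitter: (381 − 378.75)² / 378.75 = 0.0134
χ² = 0.0477 + 0.0015 + 0.0873 + 0.0134 = 0.1499 ≈ 0.150

0.150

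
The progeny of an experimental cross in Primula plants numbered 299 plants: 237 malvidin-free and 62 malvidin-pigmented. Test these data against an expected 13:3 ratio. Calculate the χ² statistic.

0.774

The 13:3 ratio has 16 parts, so with N = 299 the expected counts are:
  malvidin-free: 299 × 13/16 = 242.9375
  malvidin-pigmented: 299 × 3/16 = 56.0625
χ² = Σ (O − E)² / E
  malvidin-free: (237 − 242.9375)² / 242.9375 = 0.1451
  malvidin-pigmented: (62 − 56.0625)² / 56.0625 = 0.6288
χ² = 0.1451 + 0.6288 = 0.7739 ≈ 0.774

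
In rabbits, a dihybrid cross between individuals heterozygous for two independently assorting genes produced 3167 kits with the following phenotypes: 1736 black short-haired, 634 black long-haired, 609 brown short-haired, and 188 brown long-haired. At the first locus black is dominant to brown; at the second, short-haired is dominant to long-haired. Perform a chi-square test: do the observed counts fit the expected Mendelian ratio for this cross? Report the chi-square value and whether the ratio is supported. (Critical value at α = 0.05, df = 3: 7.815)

4.766; consistent

A dihybrid F₂ with independent assortment and complete dominance at both loci gives a 9:3:3:1 phenotypic ratio.
Under the 9:3:3:1 hypothesis (Σ ratio = 16, N = 3167):
  black short-haired: 3167 × 9/16 = 1781.4375
  black long-haired: 3167 × 3/16 = 593.8125
  brown short-haired: 3167 × 3/16 = 593.8125
  brown long-haired: 3167 × 1/16 = 197.9375
χ² = Σ (O − E)² / E
  black short-haired: (1736 − 1781.4375)² / 1781.4375 = 1.1589
  black long-haired: (634 − 593.8125)² / 593.8125 = 2.7198
  brown short-haired: (609 − 593.8125)² / 593.8125 = 0.3884
  brown long-haired: (188 − 197.9375)² / 197.9375 = 0.4989
χ² = 1.1589 + 2.7198 + 0.3884 + 0.4989 = 4.766
Degrees of freedom = 4 − 1 = 3; critical value at α = 0.05 is 7.815.
Since 4.766 < 7.815, we fail to reject the null hypothesis — the data are consistent with the 9:3:3:1 ratio.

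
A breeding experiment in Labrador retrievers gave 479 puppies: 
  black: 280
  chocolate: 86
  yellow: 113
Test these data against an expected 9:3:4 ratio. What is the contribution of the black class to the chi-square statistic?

Total ratio parts = 16. Expected numbers out of 479:
  black: 479 × 9/16 = 269.4375
  chocolate: 479 × 3/16 = 89.8125
  yellow: 479 × 4/16 = 119.75
Contribution of black: (280 − 269.4375)² / 269.4375 = 0.4141

0.414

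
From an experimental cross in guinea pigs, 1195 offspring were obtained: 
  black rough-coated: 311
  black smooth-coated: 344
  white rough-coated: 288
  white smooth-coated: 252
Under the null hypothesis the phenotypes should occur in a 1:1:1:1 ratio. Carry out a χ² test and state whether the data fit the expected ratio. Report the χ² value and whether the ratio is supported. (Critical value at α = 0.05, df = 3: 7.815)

The 1:1:1:1 ratio has 4 parts, so with N = 1195 the expected counts are:
  black rough-coated: 1195 × 1/4 = 298.75
  black smooth-coated: 1195 × 1/4 = 298.75
  white rough-coated: 1195 × 1/4 = 298.75
  white smooth-coated: 1195 × 1/4 = 298.75
χ² = Σ (O − E)² / E
  black rough-coated: (311 − 298.75)² / 298.75 = 0.5023
  black smooth-coated: (344 − 298.75)² / 298.75 = 6.8538
  white rough-coated: (288 − 298.75)² / 298.75 = 0.3868
  white smooth-coated: (252 − 298.75)² / 298.75 = 7.3157
χ² = 0.5023 + 6.8538 + 0.3868 + 7.3157 = 15.0586 ≈ 15.059
Degrees of freedom = 4 − 1 = 3; critical value at α = 0.05 is 7.815.
Since 15.059 > 7.815, we reject the null hypothesis — the data do not fit the 1:1:1:1 ratio.

15.059; not consistent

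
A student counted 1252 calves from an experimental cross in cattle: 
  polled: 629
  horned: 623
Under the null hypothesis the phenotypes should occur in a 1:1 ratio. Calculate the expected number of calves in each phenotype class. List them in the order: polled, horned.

The 1:1 ratio has 2 parts, so with N = 1252 the expected counts are:
  polled: 1252 × 1/2 = 626
  horned: 1252 × 1/2 = 626

626, 626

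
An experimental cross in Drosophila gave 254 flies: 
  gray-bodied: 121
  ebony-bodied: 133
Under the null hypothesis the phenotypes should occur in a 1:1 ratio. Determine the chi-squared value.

0.567

Total ratio parts = 2. Expected numbers out of 254:
  gray-bodied: 254 × 1/2 = 127
  ebony-bodied: 254 × 1/2 = 127
χ² = Σ (O − E)² / E
  gray-bodied: (121 − 127)² / 127 = 0.2835
  ebony-bodied: (133 − 127)² / 127 = 0.2835
χ² = 0.2835 + 0.2835 = 0.567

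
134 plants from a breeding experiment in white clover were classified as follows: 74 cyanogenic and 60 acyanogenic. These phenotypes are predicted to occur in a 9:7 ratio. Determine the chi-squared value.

Under the 9:7 hypothesis (Σ ratio = 16, N = 134):
  cyanogenic: 134 × 9/16 = 75.375
  acyanogenic: 134 × 7/16 = 58.625
χ² = Σ (O − E)² / E
  cyanogenic: (74 − 75.375)² / 75.375 = 0.0251
  acyanogenic: (60 − 58.625)² / 58.625 = 0.0322
χ² = 0.0251 + 0.0322 = 0.0573 ≈ 0.057

0.057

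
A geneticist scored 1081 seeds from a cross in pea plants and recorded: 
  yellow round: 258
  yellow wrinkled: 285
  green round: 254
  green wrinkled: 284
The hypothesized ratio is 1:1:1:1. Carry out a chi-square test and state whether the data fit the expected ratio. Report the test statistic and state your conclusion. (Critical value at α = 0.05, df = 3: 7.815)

The 1:1:1:1 ratio has 4 parts, so with N = 1081 the expected counts are:
  yellow round: 1081 × 1/4 = 270.25
  yellow wrinkled: 1081 × 1/4 = 270.25
  green round: 1081 × 1/4 = 270.25
  green wrinkled: 1081 × 1/4 = 270.25
χ² = Σ (O − E)² / E
  yellow round: (258 − 270.25)² / 270.25 = 0.5553
  yellow wrinkled: (285 − 270.25)² / 270.25 = 0.8050
  green round: (254 − 270.25)² / 270.25 = 0.9771
  green wrinkled: (284 − 270.25)² / 270.25 = 0.6996
χ² = 0.5553 + 0.8050 + 0.9771 + 0.6996 = 3.037
Degrees of freedom = 4 − 1 = 3; critical value at α = 0.05 is 7.815.
Since 3.037 < 7.815, we fail to reject the null hypothesis — the data are consistent with the 1:1:1:1 ratio.

3.037; consistent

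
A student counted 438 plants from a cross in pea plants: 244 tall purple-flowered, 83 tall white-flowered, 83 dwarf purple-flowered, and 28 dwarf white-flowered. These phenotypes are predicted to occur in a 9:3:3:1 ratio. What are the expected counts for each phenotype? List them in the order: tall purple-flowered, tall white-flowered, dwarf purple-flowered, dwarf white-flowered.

The 9:3:3:1 ratio has 16 parts, so with N = 438 the expected counts are:
  tall purple-flowered: 438 × 9/16 = 246.375
  tall white-flowered: 438 × 3/16 = 82.125
  dwarf purple-flowered: 438 × 3/16 = 82.125
  dwarf white-flowered: 438 × 1/16 = 27.375

246.375, 82.125, 82.125, 27.375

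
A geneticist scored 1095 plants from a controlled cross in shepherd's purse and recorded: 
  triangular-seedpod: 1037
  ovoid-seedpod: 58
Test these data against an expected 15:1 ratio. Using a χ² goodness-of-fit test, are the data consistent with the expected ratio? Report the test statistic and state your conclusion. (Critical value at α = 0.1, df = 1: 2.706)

1.698; consistent

Under the 15:1 hypothesis (Σ ratio = 16, N = 1095):
  triangular-seedpod: 1095 × 15/16 = 1026.5625
  ovoid-seedpod: 1095 × 1/16 = 68.4375
χ² = Σ (O − E)² / E
  triangular-seedpod: (1037 − 1026.5625)² / 1026.5625 = 0.1061
  ovoid-seedpod: (58 − 68.4375)² / 68.4375 = 1.5918
χ² = 0.1061 + 1.5918 = 1.6979 ≈ 1.698
Degrees of freedom = 2 − 1 = 1; critical value at α = 0.1 is 2.706.
Since 1.698 < 2.706, we fail to reject the null hypothesis — the data are consistent with the 15:1 ratio.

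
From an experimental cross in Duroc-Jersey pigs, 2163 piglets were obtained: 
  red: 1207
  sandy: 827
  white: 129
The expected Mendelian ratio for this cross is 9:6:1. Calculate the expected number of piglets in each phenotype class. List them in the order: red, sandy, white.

1216.6875, 811.125, 135.1875

Total ratio parts = 16. Expected numbers out of 2163:
  red: 2163 × 9/16 = 1216.6875
  sandy: 2163 × 6/16 = 811.125
  white: 2163 × 1/16 = 135.1875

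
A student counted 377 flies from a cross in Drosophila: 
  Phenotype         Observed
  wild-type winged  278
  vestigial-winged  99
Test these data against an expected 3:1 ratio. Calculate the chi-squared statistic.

Expected counts for N = 377 under a 3:1 ratio (total parts = 4):
  wild-type winged: 377 × 3/4 = 282.75
  vestigial-winged: 377 × 1/4 = 94.25
χ² = Σ (O − E)² / E
  wild-type winged: (278 − 282.75)² / 282.75 = 0.0798
  vestigial-winged: (99 − 94.25)² / 94.25 = 0.2394
χ² = 0.0798 + 0.2394 = 0.3192 ≈ 0.319

0.319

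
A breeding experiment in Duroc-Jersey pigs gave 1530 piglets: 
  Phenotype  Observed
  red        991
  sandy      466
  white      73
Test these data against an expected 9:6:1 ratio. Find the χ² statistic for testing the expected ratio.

45.339

Total ratio parts = 16. Expected numbers out of 1530:
  red: 1530 × 9/16 = 860.625
  sandy: 1530 × 6/16 = 573.75
  white: 1530 × 1/16 = 95.625
χ² = Σ (O − E)² / E
  red: (991 − 860.625)² / 860.625 = 19.7503
  sandy: (466 − 573.75)² / 573.75 = 20.2354
  white: (73 − 95.625)² / 95.625 = 5.3531
χ² = 19.7503 + 20.2354 + 5.3531 = 45.3388 ≈ 45.339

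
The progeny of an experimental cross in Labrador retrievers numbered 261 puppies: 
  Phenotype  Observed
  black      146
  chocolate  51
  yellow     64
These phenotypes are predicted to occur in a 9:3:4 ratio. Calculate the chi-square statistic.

The 9:3:4 ratio has 16 parts, so with N = 261 the expected counts are:
  black: 261 × 9/16 = 146.8125
  chocolate: 261 × 3/16 = 48.9375
  yellow: 261 × 4/16 = 65.25
χ² = Σ (O − E)² / E
  black: (146 − 146.8125)² / 146.8125 = 0.0045
  chocolate: (51 − 48.9375)² / 48.9375 = 0.0869
  yellow: (64 − 65.25)² / 65.25 = 0.0239
χ² = 0.0045 + 0.0869 + 0.0239 = 0.1153 ≈ 0.115

0.115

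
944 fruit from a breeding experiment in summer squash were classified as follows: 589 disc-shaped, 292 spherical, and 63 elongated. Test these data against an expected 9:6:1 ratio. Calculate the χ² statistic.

17.465

The 9:6:1 ratio has 16 parts, so with N = 944 the expected counts are:
  disc-shaped: 944 × 9/16 = 531
  spherical: 944 × 6/16 = 354
  elongated: 944 × 1/16 = 59
χ² = Σ (O − E)² / E
  disc-shaped: (589 − 531)² / 531 = 6.3352
  spherical: (292 − 354)² / 354 = 10.8588
  elongated: (63 − 59)² / 59 = 0.2712
χ² = 6.3352 + 10.8588 + 0.2712 = 17.4652 ≈ 17.465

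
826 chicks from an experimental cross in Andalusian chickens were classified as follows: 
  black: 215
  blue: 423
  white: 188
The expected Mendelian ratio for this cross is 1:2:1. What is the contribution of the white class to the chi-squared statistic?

Total ratio parts = 4. Expected numbers out of 826:
  black: 826 × 1/4 = 206.5
  blue: 826 × 2/4 = 413
  white: 826 × 1/4 = 206.5
Contribution of white: (188 − 206.5)² / 206.5 = 1.6574

1.657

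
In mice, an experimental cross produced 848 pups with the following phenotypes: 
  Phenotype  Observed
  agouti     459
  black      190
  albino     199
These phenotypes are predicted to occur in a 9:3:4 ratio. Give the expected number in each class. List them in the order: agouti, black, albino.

477, 159, 212

Total ratio parts = 16. Expected numbers out of 848:
  agouti: 848 × 9/16 = 477
  black: 848 × 3/16 = 159
  albino: 848 × 4/16 = 212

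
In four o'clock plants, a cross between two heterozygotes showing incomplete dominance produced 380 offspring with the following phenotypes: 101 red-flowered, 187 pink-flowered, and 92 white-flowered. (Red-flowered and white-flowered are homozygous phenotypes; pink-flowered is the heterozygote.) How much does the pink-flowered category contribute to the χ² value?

0.047

With incomplete dominance, a heterozygote × heterozygote cross gives a 1:2:1 phenotypic ratio.
Under the 1:2:1 hypothesis (Σ ratio = 4, N = 380):
  red-flowered: 380 × 1/4 = 95
  pink-flowered: 380 × 2/4 = 190
  white-flowered: 380 × 1/4 = 95
Contribution of pink-flowered: (187 − 190)² / 190 = 0.0474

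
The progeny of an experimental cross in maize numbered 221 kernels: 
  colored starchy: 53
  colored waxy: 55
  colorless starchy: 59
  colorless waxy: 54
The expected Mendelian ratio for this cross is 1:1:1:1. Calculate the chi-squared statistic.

0.376

Total ratio parts = 4. Expected numbers out of 221:
  colored starchy: 221 × 1/4 = 55.25
  colored waxy: 221 × 1/4 = 55.25
  colorless starchy: 221 × 1/4 = 55.25
  colorless waxy: 221 × 1/4 = 55.25
χ² = Σ (O − E)² / E
  colored starchy: (53 − 55.25)² / 55.25 = 0.0916
  colored waxy: (55 − 55.25)² / 55.25 = 0.0011
  colorless starchy: (59 − 55.25)² / 55.25 = 0.2545
  colorless waxy: (54 − 55.25)² / 55.25 = 0.0283
χ² = 0.0916 + 0.0011 + 0.2545 + 0.0283 = 0.3755 ≈ 0.376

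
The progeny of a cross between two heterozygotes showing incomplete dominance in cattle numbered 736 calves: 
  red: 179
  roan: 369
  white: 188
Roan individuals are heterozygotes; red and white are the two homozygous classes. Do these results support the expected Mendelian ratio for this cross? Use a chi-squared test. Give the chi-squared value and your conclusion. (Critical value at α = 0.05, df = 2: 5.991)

With incomplete dominance, a heterozygote × heterozygote cross gives a 1:2:1 phenotypic ratio.
Total ratio parts = 4. Expected numbers out of 736:
  red: 736 × 1/4 = 184
  roan: 736 × 2/4 = 368
  white: 736 × 1/4 = 184
χ² = Σ (O − E)² / E
  red: (179 − 184)² / 184 = 0.1359
  roan: (369 − 368)² / 368 = 0.0027
  white: (188 − 184)² / 184 = 0.0870
χ² = 0.1359 + 0.0027 + 0.0870 = 0.2256 ≈ 0.226
Degrees of freedom = 3 − 1 = 2; critical value at α = 0.05 is 5.991.
Since 0.226 < 5.991, we fail to reject the null hypothesis — the data are consistent with the 1:2:1 ratio.

0.226; consistent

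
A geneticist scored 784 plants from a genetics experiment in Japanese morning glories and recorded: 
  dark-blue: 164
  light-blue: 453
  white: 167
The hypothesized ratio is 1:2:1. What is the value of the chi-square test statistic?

19.008

Under the 1:2:1 hypothesis (Σ ratio = 4, N = 784):
  dark-blue: 784 × 1/4 = 196
  light-blue: 784 × 2/4 = 392
  white: 784 × 1/4 = 196
χ² = Σ (O − E)² / E
  dark-blue: (164 − 196)² / 196 = 5.2245
  light-blue: (453 − 392)² / 392 = 9.4923
  white: (167 − 196)² / 196 = 4.2908
χ² = 5.2245 + 9.4923 + 4.2908 = 19.0076 ≈ 19.008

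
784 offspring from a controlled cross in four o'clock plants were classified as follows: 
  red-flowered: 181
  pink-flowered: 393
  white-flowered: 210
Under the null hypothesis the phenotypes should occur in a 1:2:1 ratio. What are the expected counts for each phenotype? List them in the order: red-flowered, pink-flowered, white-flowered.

The 1:2:1 ratio has 4 parts, so with N = 784 the expected counts are:
  red-flowered: 784 × 1/4 = 196
  pink-flowered: 784 × 2/4 = 392
  white-flowered: 784 × 1/4 = 196

196, 392, 196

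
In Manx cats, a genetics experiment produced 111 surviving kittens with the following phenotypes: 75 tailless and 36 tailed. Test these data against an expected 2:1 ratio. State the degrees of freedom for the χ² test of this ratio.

1

A goodness-of-fit test with 2 phenotype classes has df = 2 − 1 = 1.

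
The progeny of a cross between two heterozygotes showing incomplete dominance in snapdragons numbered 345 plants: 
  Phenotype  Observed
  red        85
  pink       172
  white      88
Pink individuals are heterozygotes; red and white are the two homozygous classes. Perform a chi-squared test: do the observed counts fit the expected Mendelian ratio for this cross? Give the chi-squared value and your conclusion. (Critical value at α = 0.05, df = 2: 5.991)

With incomplete dominance, a heterozygote × heterozygote cross gives a 1:2:1 phenotypic ratio.
Under the 1:2:1 hypothesis (Σ ratio = 4, N = 345):
  red: 345 × 1/4 = 86.25
  pink: 345 × 2/4 = 172.5
  white: 345 × 1/4 = 86.25
χ² = Σ (O − E)² / E
  red: (85 − 86.25)² / 86.25 = 0.0181
  pink: (172 − 172.5)² / 172.5 = 0.0014
  white: (88 − 86.25)² / 86.25 = 0.0355
χ² = 0.0181 + 0.0014 + 0.0355 = 0.055
Degrees of freedom = 3 − 1 = 2; critical value at α = 0.05 is 5.991.
Since 0.055 < 5.991, we fail to reject the null hypothesis — the data are consistent with the 1:2:1 ratio.

0.055; consistent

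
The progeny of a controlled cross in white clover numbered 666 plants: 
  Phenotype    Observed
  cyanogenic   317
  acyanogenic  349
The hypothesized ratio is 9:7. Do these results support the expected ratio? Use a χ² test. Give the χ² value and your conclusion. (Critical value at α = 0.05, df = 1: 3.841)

Under the 9:7 hypothesis (Σ ratio = 16, N = 666):
  cyanogenic: 666 × 9/16 = 374.625
  acyanogenic: 666 × 7/16 = 291.375
χ² = Σ (O − E)² / E
  cyanogenic: (317 − 374.625)² / 374.625 = 8.8639
  acyanogenic: (349 − 291.375)² / 291.375 = 11.3965
χ² = 8.8639 + 11.3965 = 20.2604 ≈ 20.260
Degrees of freedom = 2 − 1 = 1; critical value at α = 0.05 is 3.841.
Since 20.260 > 3.841, we reject the null hypothesis — the data do not fit the 9:7 ratio.

20.260; not consistent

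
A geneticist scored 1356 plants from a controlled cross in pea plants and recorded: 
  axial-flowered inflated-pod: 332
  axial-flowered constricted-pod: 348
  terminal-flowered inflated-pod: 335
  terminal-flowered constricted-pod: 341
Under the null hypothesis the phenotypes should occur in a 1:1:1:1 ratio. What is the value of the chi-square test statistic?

Under the 1:1:1:1 hypothesis (Σ ratio = 4, N = 1356):
  axial-flowered inflated-pod: 1356 × 1/4 = 339
  axial-flowered constricted-pod: 1356 × 1/4 = 339
  terminal-flowered inflated-pod: 1356 × 1/4 = 339
  terminal-flowered constricted-pod: 1356 × 1/4 = 339
χ² = Σ (O − E)² / E
  axial-flowered inflated-pod: (332 − 339)² / 339 = 0.1445
  axial-flowered constricted-pod: (348 − 339)² / 339 = 0.2389
  terminal-flowered inflated-pod: (335 − 339)² / 339 = 0.0472
  terminal-flowered constricted-pod: (341 − 339)² / 339 = 0.0118
χ² = 0.1445 + 0.2389 + 0.0472 + 0.0118 = 0.4424 ≈ 0.442

0.442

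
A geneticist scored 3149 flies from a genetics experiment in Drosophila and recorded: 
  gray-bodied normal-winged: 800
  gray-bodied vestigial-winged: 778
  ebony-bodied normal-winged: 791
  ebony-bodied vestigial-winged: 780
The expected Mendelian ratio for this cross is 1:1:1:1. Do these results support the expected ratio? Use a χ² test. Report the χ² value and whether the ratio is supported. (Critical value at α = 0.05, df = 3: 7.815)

The 1:1:1:1 ratio has 4 parts, so with N = 3149 the expected counts are:
  gray-bodied normal-winged: 3149 × 1/4 = 787.25
  gray-bodied vestigial-winged: 3149 × 1/4 = 787.25
  ebony-bodied normal-winged: 3149 × 1/4 = 787.25
  ebony-bodied vestigial-winged: 3149 × 1/4 = 787.25
χ² = Σ (O − E)² / E
  gray-bodied normal-winged: (800 − 787.25)² / 787.25 = 0.2065
  gray-bodied vestigial-winged: (778 − 787.25)² / 787.25 = 0.1087
  ebony-bodied normal-winged: (791 − 787.25)² / 787.25 = 0.0179
  ebony-bodied vestigial-winged: (780 − 787.25)² / 787.25 = 0.0668
χ² = 0.2065 + 0.1087 + 0.0179 + 0.0668 = 0.3999 ≈ 0.400
Degrees of freedom = 4 − 1 = 3; critical value at α = 0.05 is 7.815.
Since 0.400 < 7.815, we fail to reject the null hypothesis — the data are consistent with the 1:1:1:1 ratio.

0.400; consistent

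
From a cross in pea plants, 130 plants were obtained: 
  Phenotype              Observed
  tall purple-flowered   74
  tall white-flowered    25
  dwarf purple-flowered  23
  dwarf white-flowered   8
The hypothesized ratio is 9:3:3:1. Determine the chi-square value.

0.106

The 9:3:3:1 ratio has 16 parts, so with N = 130 the expected counts are:
  tall purple-flowered: 130 × 9/16 = 73.125
  tall white-flowered: 130 × 3/16 = 24.375
  dwarf purple-flowered: 130 × 3/16 = 24.375
  dwarf white-flowered: 130 × 1/16 = 8.125
χ² = Σ (O − E)² / E
  tall purple-flowered: (74 − 73.125)² / 73.125 = 0.0105
  tall white-flowered: (25 − 24.375)² / 24.375 = 0.0160
  dwarf purple-flowered: (23 − 24.375)² / 24.375 = 0.0776
  dwarf white-flowered: (8 − 8.125)² / 8.125 = 0.0019
χ² = 0.0105 + 0.0160 + 0.0776 + 0.0019 = 0.106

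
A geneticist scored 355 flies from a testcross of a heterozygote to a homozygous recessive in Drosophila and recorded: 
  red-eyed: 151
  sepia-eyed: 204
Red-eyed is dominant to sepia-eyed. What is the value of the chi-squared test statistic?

7.913

A testcross of a heterozygote (Aa × aa) gives a 1:1 phenotypic ratio.
Expected counts for N = 355 under a 1:1 ratio (total parts = 2):
  red-eyed: 355 × 1/2 = 177.5
  sepia-eyed: 355 × 1/2 = 177.5
χ² = Σ (O − E)² / E
  red-eyed: (151 − 177.5)² / 177.5 = 3.9563
  sepia-eyed: (204 − 177.5)² / 177.5 = 3.9563
χ² = 3.9563 + 3.9563 = 7.9126 ≈ 7.913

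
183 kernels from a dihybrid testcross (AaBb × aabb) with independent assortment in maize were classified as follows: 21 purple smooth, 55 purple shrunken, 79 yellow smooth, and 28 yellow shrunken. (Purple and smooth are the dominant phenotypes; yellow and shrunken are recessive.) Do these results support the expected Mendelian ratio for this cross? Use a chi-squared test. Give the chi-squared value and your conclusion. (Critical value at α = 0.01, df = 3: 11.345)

46.311; not consistent

A dihybrid testcross with independent assortment gives a 1:1:1:1 ratio.
The 1:1:1:1 ratio has 4 parts, so with N = 183 the expected counts are:
  purple smooth: 183 × 1/4 = 45.75
  purple shrunken: 183 × 1/4 = 45.75
  yellow smooth: 183 × 1/4 = 45.75
  yellow shrunken: 183 × 1/4 = 45.75
χ² = Σ (O − E)² / E
  purple smooth: (21 − 45.75)² / 45.75 = 13.3893
  purple shrunken: (55 − 45.75)² / 45.75 = 1.8702
  yellow smooth: (79 − 45.75)² / 45.75 = 24.1653
  yellow shrunken: (28 − 45.75)² / 45.75 = 6.8866
χ² = 13.3893 + 1.8702 + 24.1653 + 6.8866 = 46.3114 ≈ 46.311
Degrees of freedom = 4 − 1 = 3; critical value at α = 0.01 is 11.345.
Since 46.311 > 11.345, we reject the null hypothesis — the data do not fit the 1:1:1:1 ratio.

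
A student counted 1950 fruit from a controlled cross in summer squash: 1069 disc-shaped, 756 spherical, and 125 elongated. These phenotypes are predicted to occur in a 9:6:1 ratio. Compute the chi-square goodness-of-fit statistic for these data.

The 9:6:1 ratio has 16 parts, so with N = 1950 the expected counts are:
  disc-shaped: 1950 × 9/16 = 1096.875
  spherical: 1950 × 6/16 = 731.25
  elongated: 1950 × 1/16 = 121.875
χ² = Σ (O − E)² / E
  disc-shaped: (1069 − 1096.875)² / 1096.875 = 0.7084
  spherical: (756 − 731.25)² / 731.25 = 0.8377
  elongated: (125 − 121.875)² / 121.875 = 0.0801
χ² = 0.7084 + 0.8377 + 0.0801 = 1.6262 ≈ 1.626

1.626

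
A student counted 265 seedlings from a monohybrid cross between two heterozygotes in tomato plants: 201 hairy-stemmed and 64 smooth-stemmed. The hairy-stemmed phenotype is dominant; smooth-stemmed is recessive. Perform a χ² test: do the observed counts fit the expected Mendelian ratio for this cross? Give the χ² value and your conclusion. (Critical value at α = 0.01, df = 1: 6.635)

0.102; consistent

For a monohybrid cross between heterozygotes with complete dominance, the expected phenotypic ratio is 3:1.
Expected counts for N = 265 under a 3:1 ratio (total parts = 4):
  hairy-stemmed: 265 × 3/4 = 198.75
  smooth-stemmed: 265 × 1/4 = 66.25
χ² = Σ (O − E)² / E
  hairy-stemmed: (201 − 198.75)² / 198.75 = 0.0255
  smooth-stemmed: (64 − 66.25)² / 66.25 = 0.0764
χ² = 0.0255 + 0.0764 = 0.1019 ≈ 0.102
Degrees of freedom = 2 − 1 = 1; critical value at α = 0.01 is 6.635.
Since 0.102 < 6.635, we fail to reject the null hypothesis — the data are consistent with the 3:1 ratio.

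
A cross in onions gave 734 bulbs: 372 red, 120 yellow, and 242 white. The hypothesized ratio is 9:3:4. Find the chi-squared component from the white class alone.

The 9:3:4 ratio has 16 parts, so with N = 734 the expected counts are:
  red: 734 × 9/16 = 412.875
  yellow: 734 × 3/16 = 137.625
  white: 734 × 4/16 = 183.5
Contribution of white: (242 − 183.5)² / 183.5 = 18.6499

18.650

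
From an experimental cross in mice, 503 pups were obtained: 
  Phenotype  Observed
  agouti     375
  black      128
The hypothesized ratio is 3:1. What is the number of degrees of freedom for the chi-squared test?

A goodness-of-fit test with 2 phenotype classes has df = 2 − 1 = 1.

1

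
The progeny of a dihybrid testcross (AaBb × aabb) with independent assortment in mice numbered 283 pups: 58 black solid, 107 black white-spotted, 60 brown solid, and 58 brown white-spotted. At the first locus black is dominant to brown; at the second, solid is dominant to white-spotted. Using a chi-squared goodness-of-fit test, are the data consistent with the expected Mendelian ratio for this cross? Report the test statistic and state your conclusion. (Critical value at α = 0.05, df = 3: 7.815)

24.802; not consistent

A dihybrid testcross with independent assortment gives a 1:1:1:1 ratio.
Total ratio parts = 4. Expected numbers out of 283:
  black solid: 283 × 1/4 = 70.75
  black white-spotted: 283 × 1/4 = 70.75
  brown solid: 283 × 1/4 = 70.75
  brown white-spotted: 283 × 1/4 = 70.75
χ² = Σ (O − E)² / E
  black solid: (58 − 70.75)² / 70.75 = 2.2977
  black white-spotted: (107 − 70.75)² / 70.75 = 18.5733
  brown solid: (60 − 70.75)² / 70.75 = 1.6334
  brown white-spotted: (58 − 70.75)² / 70.75 = 2.2977
χ² = 2.2977 + 18.5733 + 1.6334 + 2.2977 = 24.8021 ≈ 24.802
Degrees of freedom = 4 − 1 = 3; critical value at α = 0.05 is 7.815.
Since 24.802 > 7.815, we reject the null hypothesis — the data do not fit the 1:1:1:1 ratio.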